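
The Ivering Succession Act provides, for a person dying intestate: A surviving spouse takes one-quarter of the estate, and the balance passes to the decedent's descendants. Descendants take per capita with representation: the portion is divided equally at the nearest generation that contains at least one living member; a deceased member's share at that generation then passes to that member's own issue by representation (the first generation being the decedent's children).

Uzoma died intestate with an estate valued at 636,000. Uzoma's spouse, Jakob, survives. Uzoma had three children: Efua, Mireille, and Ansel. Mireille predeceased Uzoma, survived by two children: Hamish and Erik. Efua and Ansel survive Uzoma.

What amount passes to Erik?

Jakob takes one-quarter of 636,000 = 159,000. The remaining 477,000 passes to the descendants.
The descendants' portion (477,000) is divided into 3 shares of 159,000: Efua and Ansel each take 159,000; Mireille's 159,000 share passes to Mireille's issue.
Mireille's share (159,000) is divided into 2 shares of 79,500: Hamish and Erik each take 79,500.

Erik receives 79,500.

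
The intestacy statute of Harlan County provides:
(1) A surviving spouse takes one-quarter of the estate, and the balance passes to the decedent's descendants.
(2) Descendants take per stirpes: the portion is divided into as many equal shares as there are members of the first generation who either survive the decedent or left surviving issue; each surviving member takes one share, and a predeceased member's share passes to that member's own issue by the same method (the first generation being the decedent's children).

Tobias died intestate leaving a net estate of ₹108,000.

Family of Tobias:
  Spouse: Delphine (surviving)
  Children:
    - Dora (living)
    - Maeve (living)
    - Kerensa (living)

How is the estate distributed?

Delphine takes one-quarter of ₹108,000 = ₹27,000. The remaining ₹81,000 passes to the descendants.
The descendants' portion (₹81,000) is divided into 3 shares of ₹27,000: Dora, Maeve, and Kerensa each take ₹27,000.

Delphine: ₹27,000; Dora: ₹27,000; Maeve: ₹27,000; Kerensa: ₹27,000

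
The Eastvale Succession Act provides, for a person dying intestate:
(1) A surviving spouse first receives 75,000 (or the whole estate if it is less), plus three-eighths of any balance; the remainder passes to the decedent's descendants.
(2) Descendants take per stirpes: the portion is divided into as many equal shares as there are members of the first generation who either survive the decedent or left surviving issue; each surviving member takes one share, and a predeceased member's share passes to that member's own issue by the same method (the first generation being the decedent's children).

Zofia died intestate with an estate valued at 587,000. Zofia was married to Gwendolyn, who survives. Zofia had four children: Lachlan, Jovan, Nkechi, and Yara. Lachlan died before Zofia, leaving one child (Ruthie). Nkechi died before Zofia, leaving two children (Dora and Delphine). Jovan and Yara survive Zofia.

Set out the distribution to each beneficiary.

Gwendolyn: 267,000; Ruthie: 80,000; Jovan: 80,000; Dora: 40,000; Delphine: 40,000; Yara: 80,000

Gwendolyn first takes 75,000, leaving a balance of 512,000. Gwendolyn then takes three-eighths of the balance (192,000), for a total of 267,000. The remaining 320,000 passes to the descendants.
The descendants' portion (320,000) is divided into 4 shares of 80,000: Jovan and Yara each take 80,000; Lachlan's 80,000 share passes to Lachlan's issue; Nkechi's 80,000 share passes to Nkechi's issue.
Lachlan's share (80,000) passes entirely to Ruthie.
Nkechi's share (80,000) is divided into 2 shares of 40,000: Dora and Delphine each take 40,000.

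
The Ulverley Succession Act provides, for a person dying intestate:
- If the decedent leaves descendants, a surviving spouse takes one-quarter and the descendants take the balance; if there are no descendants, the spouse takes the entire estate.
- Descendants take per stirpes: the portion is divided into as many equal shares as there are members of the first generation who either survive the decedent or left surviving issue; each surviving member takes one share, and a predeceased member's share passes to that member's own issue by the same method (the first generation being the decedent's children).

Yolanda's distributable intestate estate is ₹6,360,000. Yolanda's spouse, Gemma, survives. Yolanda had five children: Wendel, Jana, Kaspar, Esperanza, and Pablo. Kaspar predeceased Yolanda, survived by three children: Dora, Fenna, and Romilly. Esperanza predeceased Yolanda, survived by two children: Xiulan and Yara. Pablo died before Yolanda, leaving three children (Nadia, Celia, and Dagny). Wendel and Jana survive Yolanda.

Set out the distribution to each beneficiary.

Gemma: ₹1,590,000; Wendel: ₹954,000; Jana: ₹954,000; Dora: ₹318,000; Fenna: ₹318,000; Romilly: ₹318,000; Xiulan: ₹477,000; Yara: ₹477,000; Nadia: ₹318,000; Celia: ₹318,000; Dagny: ₹318,000

Gemma takes one-quarter of ₹6,360,000 = ₹1,590,000. The remaining ₹4,770,000 passes to the descendants.
The descendants' portion (₹4,770,000) is divided into 5 shares of ₹954,000: Wendel and Jana each take ₹954,000; Kaspar's ₹954,000 share passes to Kaspar's issue; Esperanza's ₹954,000 share passes to Esperanza's issue; Pablo's ₹954,000 share passes to Pablo's issue.
Kaspar's share (₹954,000) is divided into 3 shares of ₹318,000: Dora, Fenna, and Romilly each take ₹318,000.
Esperanza's share (₹954,000) is divided into 2 shares of ₹477,000: Xiulan and Yara each take ₹477,000.
Pablo's share (₹954,000) is divided into 3 shares of ₹318,000: Nadia, Celia, and Dagny each take ₹318,000.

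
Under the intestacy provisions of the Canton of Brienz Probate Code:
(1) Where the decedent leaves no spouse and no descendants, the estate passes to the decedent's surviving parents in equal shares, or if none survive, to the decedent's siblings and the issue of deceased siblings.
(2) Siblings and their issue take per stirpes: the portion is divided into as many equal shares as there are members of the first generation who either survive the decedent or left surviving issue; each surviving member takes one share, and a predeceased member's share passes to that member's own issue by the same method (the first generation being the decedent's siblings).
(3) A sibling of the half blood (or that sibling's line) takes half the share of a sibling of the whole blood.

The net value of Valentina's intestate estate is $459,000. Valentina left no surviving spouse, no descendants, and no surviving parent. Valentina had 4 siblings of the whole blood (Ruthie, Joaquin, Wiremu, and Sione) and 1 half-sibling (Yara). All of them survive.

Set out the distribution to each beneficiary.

Ruthie: $102,000; Joaquin: $102,000; Wiremu: $102,000; Sione: $102,000; Yara: $51,000

The entire $459,000 passes to the siblings and their issue.
Counting each half-blood sibling's line as half a unit, there are 9/2 units in $459,000, so one unit is $102,000. Whole-blood lines (Ruthie, Joaquin, Wiremu, and Sione) take $102,000 each; half-blood lines (Yara) take $51,000 each.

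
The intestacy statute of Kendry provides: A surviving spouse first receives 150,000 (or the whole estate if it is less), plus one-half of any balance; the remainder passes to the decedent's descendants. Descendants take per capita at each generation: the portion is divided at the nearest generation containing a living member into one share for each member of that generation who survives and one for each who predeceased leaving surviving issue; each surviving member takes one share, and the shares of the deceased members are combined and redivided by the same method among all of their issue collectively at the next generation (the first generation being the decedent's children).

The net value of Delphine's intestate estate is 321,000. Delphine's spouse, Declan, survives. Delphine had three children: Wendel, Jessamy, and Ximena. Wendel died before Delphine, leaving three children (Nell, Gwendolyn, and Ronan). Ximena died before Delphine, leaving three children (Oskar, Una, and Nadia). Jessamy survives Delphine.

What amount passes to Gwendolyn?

Declan first takes 150,000, leaving a balance of 171,000. Declan then takes one-half of the balance (85,500), for a total of 235,500. The remaining 85,500 passes to the descendants.
The descendants' portion (85,500) is divided at the children's generation into 3 shares of 28,500. Jessamy takes 28,500. The 2 shares of the deceased (Wendel and Ximena) are combined into a pool of 57,000.
That pool (57,000) is divided at the grandchildren's generation equally among Nell, Gwendolyn, Ronan, Oskar, Una, and Nadia: 9,500 each.

Gwendolyn receives 9,500.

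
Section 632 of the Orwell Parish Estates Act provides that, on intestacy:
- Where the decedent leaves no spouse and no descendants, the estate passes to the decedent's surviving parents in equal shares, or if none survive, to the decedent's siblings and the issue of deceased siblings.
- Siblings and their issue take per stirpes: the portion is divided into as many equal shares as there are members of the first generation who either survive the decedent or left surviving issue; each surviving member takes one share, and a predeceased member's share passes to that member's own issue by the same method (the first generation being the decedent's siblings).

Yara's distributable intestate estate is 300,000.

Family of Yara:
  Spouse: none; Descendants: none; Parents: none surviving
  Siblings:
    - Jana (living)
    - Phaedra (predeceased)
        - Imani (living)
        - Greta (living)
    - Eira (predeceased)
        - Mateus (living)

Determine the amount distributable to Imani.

Imani receives 50,000.

The entire 300,000 passes to the siblings and their issue.
That amount (300,000) is divided into 3 shares of 100,000: Jana takes 100,000; Phaedra's 100,000 share passes to Phaedra's issue; Eira's 100,000 share passes to Eira's issue.
Phaedra's share (100,000) is divided into 2 shares of 50,000: Imani and Greta each take 50,000.
Eira's share (100,000) passes entirely to Mateus.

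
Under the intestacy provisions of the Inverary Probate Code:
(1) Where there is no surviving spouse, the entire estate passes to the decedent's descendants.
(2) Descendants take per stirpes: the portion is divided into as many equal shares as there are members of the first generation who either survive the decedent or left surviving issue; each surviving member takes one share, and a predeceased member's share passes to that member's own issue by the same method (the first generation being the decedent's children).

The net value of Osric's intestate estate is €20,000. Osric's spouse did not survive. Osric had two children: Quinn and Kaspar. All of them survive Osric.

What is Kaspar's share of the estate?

The entire €20,000 passes to the descendants.
That amount (€20,000) is divided into 2 shares of €10,000: Quinn and Kaspar each take €10,000.

Kaspar receives €10,000.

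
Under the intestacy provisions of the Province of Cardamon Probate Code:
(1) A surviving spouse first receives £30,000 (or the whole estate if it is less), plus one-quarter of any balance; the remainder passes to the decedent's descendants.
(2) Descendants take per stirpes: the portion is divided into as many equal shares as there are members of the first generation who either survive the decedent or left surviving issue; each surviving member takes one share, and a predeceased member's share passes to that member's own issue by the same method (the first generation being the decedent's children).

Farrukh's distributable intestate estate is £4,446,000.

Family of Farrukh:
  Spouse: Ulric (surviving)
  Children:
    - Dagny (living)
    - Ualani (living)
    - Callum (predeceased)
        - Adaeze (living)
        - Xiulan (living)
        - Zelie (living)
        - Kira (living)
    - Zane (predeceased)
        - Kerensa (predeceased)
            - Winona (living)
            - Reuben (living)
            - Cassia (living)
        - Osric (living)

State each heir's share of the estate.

Ulric first takes £30,000, leaving a balance of £4,416,000. Ulric then takes one-quarter of the balance (£1,104,000), for a total of £1,134,000. The remaining £3,312,000 passes to the descendants.
The descendants' portion (£3,312,000) is divided into 4 shares of £828,000: Dagny and Ualani each take £828,000; Callum's £828,000 share passes to Callum's issue; Zane's £828,000 share passes to Zane's issue.
Callum's share (£828,000) is divided into 4 shares of £207,000: Adaeze, Xiulan, Zelie, and Kira each take £207,000.
Zane's share (£828,000) is divided into 2 shares of £414,000: Osric takes £414,000; Kerensa's £414,000 share passes to Kerensa's issue.
Kerensa's share (£414,000) is divided into 3 shares of £138,000: Winona, Reuben, and Cassia each take £138,000.

Ulric: £1,134,000; Dagny: £828,000; Ualani: £828,000; Adaeze: £207,000; Xiulan: £207,000; Zelie: £207,000; Kira: £207,000; Winona: £138,000; Reuben: £138,000; Cassia: £138,000; Osric: £414,000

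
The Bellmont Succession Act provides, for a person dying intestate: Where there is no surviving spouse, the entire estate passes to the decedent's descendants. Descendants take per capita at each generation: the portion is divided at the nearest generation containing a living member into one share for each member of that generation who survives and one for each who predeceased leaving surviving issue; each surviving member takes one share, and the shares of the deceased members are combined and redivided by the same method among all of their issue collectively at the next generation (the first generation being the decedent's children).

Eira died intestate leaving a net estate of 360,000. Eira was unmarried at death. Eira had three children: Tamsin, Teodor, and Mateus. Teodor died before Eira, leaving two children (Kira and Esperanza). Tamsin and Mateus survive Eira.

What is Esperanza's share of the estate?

The entire 360,000 passes to the descendants.
That amount (360,000) is divided at the children's generation into 3 shares of 120,000. Tamsin and Mateus each take 120,000. The remaining share for the deceased Teodor (120,000) is carried to the next generation.
That pool (120,000) is divided at the grandchildren's generation equally among Kira and Esperanza: 60,000 each.

Esperanza receives 60,000.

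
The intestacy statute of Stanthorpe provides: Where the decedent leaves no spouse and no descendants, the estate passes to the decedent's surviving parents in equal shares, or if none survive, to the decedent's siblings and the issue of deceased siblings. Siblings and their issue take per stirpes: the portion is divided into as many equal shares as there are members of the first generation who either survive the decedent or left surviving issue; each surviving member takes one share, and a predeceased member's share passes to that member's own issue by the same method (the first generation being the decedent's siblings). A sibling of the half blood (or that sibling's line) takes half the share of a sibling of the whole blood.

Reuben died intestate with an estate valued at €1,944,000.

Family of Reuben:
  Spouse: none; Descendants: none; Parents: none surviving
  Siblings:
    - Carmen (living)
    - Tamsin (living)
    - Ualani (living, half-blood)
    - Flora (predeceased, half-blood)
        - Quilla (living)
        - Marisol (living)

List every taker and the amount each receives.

The entire €1,944,000 passes to the siblings and their issue.
Counting each half-blood sibling's line as half a unit, there are 3 units in €1,944,000, so one unit is €648,000. Whole-blood lines (Carmen and Tamsin) take €648,000 each; half-blood lines (Ualani and Flora) take €324,000 each.
Flora's share (€324,000) is divided into 2 shares of €162,000: Quilla and Marisol each take €162,000.

Carmen: €648,000; Tamsin: €648,000; Ualani: €324,000; Quilla: €162,000; Marisol: €162,000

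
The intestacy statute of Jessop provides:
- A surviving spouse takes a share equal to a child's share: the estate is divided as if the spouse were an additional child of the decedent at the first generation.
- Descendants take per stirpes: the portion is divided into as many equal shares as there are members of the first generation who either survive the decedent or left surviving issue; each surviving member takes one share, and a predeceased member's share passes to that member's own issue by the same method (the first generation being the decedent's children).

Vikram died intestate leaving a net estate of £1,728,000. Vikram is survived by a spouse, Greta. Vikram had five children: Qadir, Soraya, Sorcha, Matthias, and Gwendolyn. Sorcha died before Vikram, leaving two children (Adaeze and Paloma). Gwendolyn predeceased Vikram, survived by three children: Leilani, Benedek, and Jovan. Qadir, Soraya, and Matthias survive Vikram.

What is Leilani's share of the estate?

The spouse counts as an additional share at the children's level, so there are 6 primary shares of £288,000. Greta takes one such share (£288,000).
The children's combined portion (£1,440,000) is divided into 5 shares of £288,000: Qadir, Soraya, and Matthias each take £288,000; Sorcha's £288,000 share passes to Sorcha's issue; Gwendolyn's £288,000 share passes to Gwendolyn's issue.
Sorcha's share (£288,000) is divided into 2 shares of £144,000: Adaeze and Paloma each take £144,000.
Gwendolyn's share (£288,000) is divided into 3 shares of £96,000: Leilani, Benedek, and Jovan each take £96,000.

Leilani receives £96,000.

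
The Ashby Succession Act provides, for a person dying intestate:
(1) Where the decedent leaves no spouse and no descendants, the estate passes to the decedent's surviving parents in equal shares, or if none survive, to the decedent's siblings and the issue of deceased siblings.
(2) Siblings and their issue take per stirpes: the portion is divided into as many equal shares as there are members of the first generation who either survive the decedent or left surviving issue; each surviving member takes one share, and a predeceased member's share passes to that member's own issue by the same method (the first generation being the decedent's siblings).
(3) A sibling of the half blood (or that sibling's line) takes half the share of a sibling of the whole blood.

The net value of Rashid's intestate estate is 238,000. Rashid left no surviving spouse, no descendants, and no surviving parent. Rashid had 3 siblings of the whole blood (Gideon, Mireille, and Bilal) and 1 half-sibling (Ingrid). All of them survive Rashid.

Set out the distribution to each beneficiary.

Gideon: 68,000; Ingrid: 34,000; Mireille: 68,000; Bilal: 68,000

The entire 238,000 passes to the siblings and their issue.
Counting each half-blood sibling's line as half a unit, there are 7/2 units in 238,000, so one unit is 68,000. Whole-blood lines (Gideon, Mireille, and Bilal) take 68,000 each; half-blood lines (Ingrid) take 34,000 each.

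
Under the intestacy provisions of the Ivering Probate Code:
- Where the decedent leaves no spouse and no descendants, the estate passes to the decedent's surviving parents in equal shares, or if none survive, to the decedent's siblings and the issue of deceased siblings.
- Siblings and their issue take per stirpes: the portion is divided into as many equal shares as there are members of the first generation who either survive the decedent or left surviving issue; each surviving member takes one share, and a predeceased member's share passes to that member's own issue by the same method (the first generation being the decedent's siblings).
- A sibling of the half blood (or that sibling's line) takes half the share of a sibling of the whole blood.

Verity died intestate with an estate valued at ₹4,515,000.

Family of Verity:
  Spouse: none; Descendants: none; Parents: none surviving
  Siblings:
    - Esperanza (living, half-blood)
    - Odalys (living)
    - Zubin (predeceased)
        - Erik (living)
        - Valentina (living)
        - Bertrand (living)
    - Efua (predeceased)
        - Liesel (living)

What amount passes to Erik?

Erik receives ₹430,000.

The entire ₹4,515,000 passes to the siblings and their issue.
Counting each half-blood sibling's line as half a unit, there are 7/2 units in ₹4,515,000, so one unit is ₹1,290,000. Whole-blood lines (Odalys, Zubin, and Efua) take ₹1,290,000 each; half-blood lines (Esperanza) take ₹645,000 each.
Zubin's share (₹1,290,000) is divided into 3 shares of ₹430,000: Erik, Valentina, and Bertrand each take ₹430,000.
Efua's share (₹1,290,000) passes entirely to Liesel.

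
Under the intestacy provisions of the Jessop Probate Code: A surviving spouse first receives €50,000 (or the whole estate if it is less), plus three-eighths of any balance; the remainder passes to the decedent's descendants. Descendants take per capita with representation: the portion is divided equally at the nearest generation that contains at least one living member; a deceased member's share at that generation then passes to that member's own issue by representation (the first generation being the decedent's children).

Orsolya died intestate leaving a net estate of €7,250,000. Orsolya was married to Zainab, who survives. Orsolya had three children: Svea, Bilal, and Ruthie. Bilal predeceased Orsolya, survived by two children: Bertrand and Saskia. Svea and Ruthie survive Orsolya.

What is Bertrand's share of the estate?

Bertrand receives €750,000.

Zainab first takes €50,000, leaving a balance of €7,200,000. Zainab then takes three-eighths of the balance (€2,700,000), for a total of €2,750,000. The remaining €4,500,000 passes to the descendants.
The descendants' portion (€4,500,000) is divided into 3 shares of €1,500,000: Svea and Ruthie each take €1,500,000; Bilal's €1,500,000 share passes to Bilal's issue.
Bilal's share (€1,500,000) is divided into 2 shares of €750,000: Bertrand and Saskia each take €750,000.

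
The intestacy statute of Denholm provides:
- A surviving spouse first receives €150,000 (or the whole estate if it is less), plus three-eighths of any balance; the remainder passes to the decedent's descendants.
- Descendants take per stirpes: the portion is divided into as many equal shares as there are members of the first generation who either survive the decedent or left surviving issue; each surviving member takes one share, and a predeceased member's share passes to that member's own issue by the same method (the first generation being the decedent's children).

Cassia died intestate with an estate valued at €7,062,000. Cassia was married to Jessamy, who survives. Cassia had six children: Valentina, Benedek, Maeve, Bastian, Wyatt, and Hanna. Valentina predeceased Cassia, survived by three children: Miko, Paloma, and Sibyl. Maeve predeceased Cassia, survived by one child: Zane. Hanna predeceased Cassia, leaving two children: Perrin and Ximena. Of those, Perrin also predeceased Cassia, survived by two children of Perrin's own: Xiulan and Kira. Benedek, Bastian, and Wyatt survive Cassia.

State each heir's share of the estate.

Jessamy: €2,742,000; Miko: €240,000; Paloma: €240,000; Sibyl: €240,000; Benedek: €720,000; Zane: €720,000; Bastian: €720,000; Wyatt: €720,000; Xiulan: €180,000; Kira: €180,000; Ximena: €360,000

Jessamy first takes €150,000, leaving a balance of €6,912,000. Jessamy then takes three-eighths of the balance (€2,592,000), for a total of €2,742,000. The remaining €4,320,000 passes to the descendants.
The descendants' portion (€4,320,000) is divided into 6 shares of €720,000: Benedek, Bastian, and Wyatt each take €720,000; Valentina's €720,000 share passes to Valentina's issue; Maeve's €720,000 share passes to Maeve's issue; Hanna's €720,000 share passes to Hanna's issue.
Valentina's share (€720,000) is divided into 3 shares of €240,000: Miko, Paloma, and Sibyl each take €240,000.
Maeve's share (€720,000) passes entirely to Zane.
Hanna's share (€720,000) is divided into 2 shares of €360,000: Ximena takes €360,000; Perrin's €360,000 share passes to Perrin's issue.
Perrin's share (€360,000) is divided into 2 shares of €180,000: Xiulan and Kira each take €180,000.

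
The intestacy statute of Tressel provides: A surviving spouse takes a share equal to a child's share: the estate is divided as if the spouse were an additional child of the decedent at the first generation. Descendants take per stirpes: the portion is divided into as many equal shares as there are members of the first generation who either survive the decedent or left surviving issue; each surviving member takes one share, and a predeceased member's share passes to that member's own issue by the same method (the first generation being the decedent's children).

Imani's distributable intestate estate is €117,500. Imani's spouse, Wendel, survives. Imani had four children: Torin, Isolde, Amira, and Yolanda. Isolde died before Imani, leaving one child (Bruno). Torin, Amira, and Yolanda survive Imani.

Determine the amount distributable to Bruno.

Bruno receives €23,500.

The spouse counts as an additional share at the children's level, so there are 5 primary shares of €23,500. Wendel takes one such share (€23,500).
The children's combined portion (€94,000) is divided into 4 shares of €23,500: Torin, Amira, and Yolanda each take €23,500; Isolde's €23,500 share passes to Isolde's issue.
Isolde's share (€23,500) passes entirely to Bruno.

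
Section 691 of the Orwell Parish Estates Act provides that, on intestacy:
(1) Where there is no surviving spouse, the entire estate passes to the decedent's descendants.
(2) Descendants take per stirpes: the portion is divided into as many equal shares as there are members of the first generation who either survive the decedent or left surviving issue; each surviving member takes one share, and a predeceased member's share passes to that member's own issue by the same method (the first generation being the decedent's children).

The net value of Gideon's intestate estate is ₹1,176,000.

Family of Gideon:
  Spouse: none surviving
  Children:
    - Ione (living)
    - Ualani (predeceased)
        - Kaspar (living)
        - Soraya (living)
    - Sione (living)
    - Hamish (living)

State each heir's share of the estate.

The entire ₹1,176,000 passes to the descendants.
That amount (₹1,176,000) is divided into 4 shares of ₹294,000: Ione, Sione, and Hamish each take ₹294,000; Ualani's ₹294,000 share passes to Ualani's issue.
Ualani's share (₹294,000) is divided into 2 shares of ₹147,000: Kaspar and Soraya each take ₹147,000.

Ione: ₹294,000; Kaspar: ₹147,000; Soraya: ₹147,000; Sione: ₹294,000; Hamish: ₹294,000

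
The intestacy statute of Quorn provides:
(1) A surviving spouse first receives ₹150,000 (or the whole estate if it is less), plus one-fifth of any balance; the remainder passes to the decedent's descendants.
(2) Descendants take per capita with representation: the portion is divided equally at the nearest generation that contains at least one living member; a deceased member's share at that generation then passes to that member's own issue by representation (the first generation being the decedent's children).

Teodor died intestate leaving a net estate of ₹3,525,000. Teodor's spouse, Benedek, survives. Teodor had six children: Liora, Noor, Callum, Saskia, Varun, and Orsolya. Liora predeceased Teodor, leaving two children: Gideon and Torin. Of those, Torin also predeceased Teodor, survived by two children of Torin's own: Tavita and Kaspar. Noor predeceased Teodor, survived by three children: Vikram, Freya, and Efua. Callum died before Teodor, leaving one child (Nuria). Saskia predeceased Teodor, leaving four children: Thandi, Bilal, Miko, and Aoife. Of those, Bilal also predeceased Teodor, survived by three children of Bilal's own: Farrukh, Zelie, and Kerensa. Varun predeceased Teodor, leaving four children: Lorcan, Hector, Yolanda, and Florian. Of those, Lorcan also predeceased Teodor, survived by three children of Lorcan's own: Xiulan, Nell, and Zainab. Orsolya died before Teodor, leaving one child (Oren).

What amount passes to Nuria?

Nuria receives ₹180,000.

Benedek first takes ₹150,000, leaving a balance of ₹3,375,000. Benedek then takes one-fifth of the balance (₹675,000), for a total of ₹825,000. The remaining ₹2,700,000 passes to the descendants.
No child survives, so the initial division is made at the grandchildren's generation.
The descendants' portion (₹2,700,000) is divided into 15 shares of ₹180,000: Gideon, Vikram, Freya, Efua, Nuria, Thandi, Miko, Aoife, Hector, Yolanda, Florian, and Oren each take ₹180,000; Torin's ₹180,000 share passes to Torin's issue; Bilal's ₹180,000 share passes to Bilal's issue; Lorcan's ₹180,000 share passes to Lorcan's issue.
Torin's share (₹180,000) is divided into 2 shares of ₹90,000: Tavita and Kaspar each take ₹90,000.
Bilal's share (₹180,000) is divided into 3 shares of ₹60,000: Farrukh, Zelie, and Kerensa each take ₹60,000.
Lorcan's share (₹180,000) is divided into 3 shares of ₹60,000: Xiulan, Nell, and Zainab each take ₹60,000.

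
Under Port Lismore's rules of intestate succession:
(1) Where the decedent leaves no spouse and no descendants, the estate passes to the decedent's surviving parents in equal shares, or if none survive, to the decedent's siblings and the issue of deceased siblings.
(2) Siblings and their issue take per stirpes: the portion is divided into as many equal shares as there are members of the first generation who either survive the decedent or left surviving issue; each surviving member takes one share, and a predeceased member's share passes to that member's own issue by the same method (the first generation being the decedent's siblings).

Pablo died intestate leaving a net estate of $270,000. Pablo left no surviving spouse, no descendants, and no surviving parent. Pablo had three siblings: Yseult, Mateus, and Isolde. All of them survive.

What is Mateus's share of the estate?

The entire $270,000 passes to the siblings and their issue.
That amount ($270,000) is divided into 3 shares of $90,000: Yseult, Mateus, and Isolde each take $90,000.

Mateus receives $90,000.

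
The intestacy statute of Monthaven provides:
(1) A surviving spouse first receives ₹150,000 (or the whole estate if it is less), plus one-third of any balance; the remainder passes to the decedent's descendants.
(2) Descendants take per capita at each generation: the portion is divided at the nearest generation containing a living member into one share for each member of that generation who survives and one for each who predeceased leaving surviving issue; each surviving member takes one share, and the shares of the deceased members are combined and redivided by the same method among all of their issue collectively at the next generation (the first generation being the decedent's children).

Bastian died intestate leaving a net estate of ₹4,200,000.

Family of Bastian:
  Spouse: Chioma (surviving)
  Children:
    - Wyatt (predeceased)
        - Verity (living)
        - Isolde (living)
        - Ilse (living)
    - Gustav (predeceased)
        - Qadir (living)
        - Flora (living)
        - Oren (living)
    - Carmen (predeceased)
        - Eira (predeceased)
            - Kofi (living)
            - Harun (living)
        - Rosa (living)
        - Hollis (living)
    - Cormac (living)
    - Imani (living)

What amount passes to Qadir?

Chioma first takes ₹150,000, leaving a balance of ₹4,050,000. Chioma then takes one-third of the balance (₹1,350,000), for a total of ₹1,500,000. The remaining ₹2,700,000 passes to the descendants.
The descendants' portion (₹2,700,000) is divided at the children's generation into 5 shares of ₹540,000. Cormac and Imani each take ₹540,000. The 3 shares of the deceased (Wyatt, Gustav, and Carmen) are combined into a pool of ₹1,620,000.
That pool (₹1,620,000) is divided at the grandchildren's generation into 9 shares of ₹180,000. Verity, Isolde, Ilse, Qadir, Flora, Oren, Rosa, and Hollis each take ₹180,000. The remaining share for the deceased Eira (₹180,000) is carried to the next generation.
That pool (₹180,000) is divided at the great-grandchildren's generation equally among Kofi and Harun: ₹90,000 each.

Qadir receives ₹180,000.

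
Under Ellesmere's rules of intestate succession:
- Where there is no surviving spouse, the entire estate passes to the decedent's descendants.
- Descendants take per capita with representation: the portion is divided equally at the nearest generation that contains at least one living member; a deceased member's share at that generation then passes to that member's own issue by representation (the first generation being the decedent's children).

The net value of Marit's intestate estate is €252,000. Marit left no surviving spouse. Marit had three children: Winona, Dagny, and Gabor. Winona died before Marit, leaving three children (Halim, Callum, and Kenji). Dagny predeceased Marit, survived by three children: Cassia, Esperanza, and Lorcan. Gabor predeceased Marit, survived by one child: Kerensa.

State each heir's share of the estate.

The entire €252,000 passes to the descendants.
No child survives, so the initial division is made at the grandchildren's generation.
That amount (€252,000) is divided into 7 shares of €36,000: Halim, Callum, Kenji, Cassia, Esperanza, Lorcan, and Kerensa each take €36,000.

Halim: €36,000; Callum: €36,000; Kenji: €36,000; Cassia: €36,000; Esperanza: €36,000; Lorcan: €36,000; Kerensa: €36,000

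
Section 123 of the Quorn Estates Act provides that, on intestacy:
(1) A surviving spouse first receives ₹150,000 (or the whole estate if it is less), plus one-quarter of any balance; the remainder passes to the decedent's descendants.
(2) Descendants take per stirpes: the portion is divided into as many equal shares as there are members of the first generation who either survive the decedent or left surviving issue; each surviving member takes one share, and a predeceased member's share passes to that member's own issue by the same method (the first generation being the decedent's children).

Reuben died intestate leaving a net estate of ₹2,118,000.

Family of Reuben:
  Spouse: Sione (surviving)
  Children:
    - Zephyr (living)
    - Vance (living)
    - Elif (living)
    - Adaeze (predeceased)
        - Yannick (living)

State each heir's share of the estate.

Sione: ₹642,000; Zephyr: ₹369,000; Vance: ₹369,000; Elif: ₹369,000; Yannick: ₹369,000

Sione first takes ₹150,000, leaving a balance of ₹1,968,000. Sione then takes one-quarter of the balance (₹492,000), for a total of ₹642,000. The remaining ₹1,476,000 passes to the descendants.
The descendants' portion (₹1,476,000) is divided into 4 shares of ₹369,000: Zephyr, Vance, and Elif each take ₹369,000; Adaeze's ₹369,000 share passes to Adaeze's issue.
Adaeze's share (₹369,000) passes entirely to Yannick.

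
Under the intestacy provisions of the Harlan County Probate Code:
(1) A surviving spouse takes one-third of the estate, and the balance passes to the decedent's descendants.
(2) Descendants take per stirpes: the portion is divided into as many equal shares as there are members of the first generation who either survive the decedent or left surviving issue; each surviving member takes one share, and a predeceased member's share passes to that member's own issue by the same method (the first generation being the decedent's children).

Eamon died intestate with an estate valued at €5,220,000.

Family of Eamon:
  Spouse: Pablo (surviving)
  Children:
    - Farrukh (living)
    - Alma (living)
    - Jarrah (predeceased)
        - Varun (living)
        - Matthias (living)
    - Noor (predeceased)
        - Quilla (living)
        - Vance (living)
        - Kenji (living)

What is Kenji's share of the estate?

Kenji receives €290,000.

Pablo takes one-third of €5,220,000 = €1,740,000. The remaining €3,480,000 passes to the descendants.
The descendants' portion (€3,480,000) is divided into 4 shares of €870,000: Farrukh and Alma each take €870,000; Jarrah's €870,000 share passes to Jarrah's issue; Noor's €870,000 share passes to Noor's issue.
Jarrah's share (€870,000) is divided into 2 shares of €435,000: Varun and Matthias each take €435,000.
Noor's share (€870,000) is divided into 3 shares of €290,000: Quilla, Vance, and Kenji each take €290,000.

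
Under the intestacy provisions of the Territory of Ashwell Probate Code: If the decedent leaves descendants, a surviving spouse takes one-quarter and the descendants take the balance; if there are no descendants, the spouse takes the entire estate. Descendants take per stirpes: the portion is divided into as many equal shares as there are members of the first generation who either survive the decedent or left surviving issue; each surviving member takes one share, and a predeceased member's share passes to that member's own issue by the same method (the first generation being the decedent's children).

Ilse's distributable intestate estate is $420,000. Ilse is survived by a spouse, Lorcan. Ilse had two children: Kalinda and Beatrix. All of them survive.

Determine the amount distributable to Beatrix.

Beatrix receives $157,500.

Lorcan takes one-quarter of $420,000 = $105,000. The remaining $315,000 passes to the descendants.
The descendants' portion ($315,000) is divided into 2 shares of $157,500: Kalinda and Beatrix each take $157,500.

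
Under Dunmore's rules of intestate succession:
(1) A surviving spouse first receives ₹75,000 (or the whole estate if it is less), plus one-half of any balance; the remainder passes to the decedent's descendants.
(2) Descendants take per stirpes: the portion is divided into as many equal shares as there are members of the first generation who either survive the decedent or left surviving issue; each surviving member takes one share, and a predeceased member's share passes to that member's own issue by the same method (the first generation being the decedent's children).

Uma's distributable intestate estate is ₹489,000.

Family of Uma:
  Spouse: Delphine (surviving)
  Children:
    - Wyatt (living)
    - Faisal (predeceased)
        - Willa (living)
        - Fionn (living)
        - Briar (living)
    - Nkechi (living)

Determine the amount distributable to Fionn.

Delphine first takes ₹75,000, leaving a balance of ₹414,000. Delphine then takes one-half of the balance (₹207,000), for a total of ₹282,000. The remaining ₹207,000 passes to the descendants.
The descendants' portion (₹207,000) is divided into 3 shares of ₹69,000: Wyatt and Nkechi each take ₹69,000; Faisal's ₹69,000 share passes to Faisal's issue.
Faisal's share (₹69,000) is divided into 3 shares of ₹23,000: Willa, Fionn, and Briar each take ₹23,000.

Fionn receives ₹23,000.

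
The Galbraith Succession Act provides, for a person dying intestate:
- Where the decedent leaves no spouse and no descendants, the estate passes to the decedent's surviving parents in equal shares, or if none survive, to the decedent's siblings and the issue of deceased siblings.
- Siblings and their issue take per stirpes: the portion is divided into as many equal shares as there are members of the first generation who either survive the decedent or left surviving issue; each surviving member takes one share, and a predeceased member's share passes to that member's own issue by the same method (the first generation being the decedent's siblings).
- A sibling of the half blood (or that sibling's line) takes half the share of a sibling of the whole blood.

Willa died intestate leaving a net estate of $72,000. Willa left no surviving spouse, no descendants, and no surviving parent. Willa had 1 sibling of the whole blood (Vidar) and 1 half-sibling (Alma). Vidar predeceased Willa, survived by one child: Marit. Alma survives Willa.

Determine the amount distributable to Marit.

The entire $72,000 passes to the siblings and their issue.
Counting each half-blood sibling's line as half a unit, there are 3/2 units in $72,000, so one unit is $48,000. Whole-blood lines (Vidar) take $48,000 each; half-blood lines (Alma) take $24,000 each.
Vidar's share ($48,000) passes entirely to Marit.

Marit receives $48,000.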